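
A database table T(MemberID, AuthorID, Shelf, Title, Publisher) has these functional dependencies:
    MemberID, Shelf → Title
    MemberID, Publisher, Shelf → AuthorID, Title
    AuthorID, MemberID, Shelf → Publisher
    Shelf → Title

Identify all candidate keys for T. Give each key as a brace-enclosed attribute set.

{AuthorID, MemberID, Shelf}, {MemberID, Publisher, Shelf}

No FD produces {MemberID, Shelf}, so they must be in every candidate key.
{AuthorID, MemberID, Shelf}⁺ = {AuthorID, MemberID, Publisher, Shelf, Title} — all of the relation — so {AuthorID, MemberID, Shelf} is a candidate key.
{MemberID, Publisher, Shelf}⁺ = {AuthorID, MemberID, Publisher, Shelf, Title} — all of the relation — so {MemberID, Publisher, Shelf} is a candidate key.
Any other superkey properly contains one of these, so there are no further candidate keys.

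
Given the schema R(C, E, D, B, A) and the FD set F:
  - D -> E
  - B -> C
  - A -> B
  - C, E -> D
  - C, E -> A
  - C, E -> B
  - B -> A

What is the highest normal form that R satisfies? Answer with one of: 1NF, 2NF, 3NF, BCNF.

Candidate keys: {A, D}, {A, E}, {B, D}, {B, E}, {C, D}, {C, E}. Prime attributes: {A, B, C, D, E}.
For D -> E we have {D}⁺ = {D, E}; {D} is not a superkey, so BCNF fails.
But every attribute on its right side ({E}) is prime, and the same holds for every other non-superkey FD, so 3NF still holds.

3NF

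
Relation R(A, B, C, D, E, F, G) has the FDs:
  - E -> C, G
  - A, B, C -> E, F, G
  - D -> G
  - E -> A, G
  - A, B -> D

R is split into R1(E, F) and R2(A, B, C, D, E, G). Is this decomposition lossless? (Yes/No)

No

The shared attributes are {E} and {E}⁺ = {A, C, E, G}.
R1 ⊄ {A, C, E, G} and R2 ⊄ {A, C, E, G}, so the split is lossy.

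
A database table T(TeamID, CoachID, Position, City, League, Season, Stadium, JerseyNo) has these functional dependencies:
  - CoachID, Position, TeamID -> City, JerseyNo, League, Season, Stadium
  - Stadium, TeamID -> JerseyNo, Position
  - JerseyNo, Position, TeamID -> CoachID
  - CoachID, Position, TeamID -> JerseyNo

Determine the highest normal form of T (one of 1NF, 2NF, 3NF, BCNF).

Candidate keys: {CoachID, Position, TeamID}, {JerseyNo, Position, TeamID}, {Stadium, TeamID}. Prime attributes: {CoachID, JerseyNo, Position, Stadium, TeamID}.
Each dependency's left side is a superkey — BCNF holds.

BCNF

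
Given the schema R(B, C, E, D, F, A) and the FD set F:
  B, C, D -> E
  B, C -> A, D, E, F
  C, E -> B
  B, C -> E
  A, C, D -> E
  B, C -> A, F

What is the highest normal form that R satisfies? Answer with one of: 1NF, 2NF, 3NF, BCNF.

BCNF

Candidate keys: {A, C, D}, {B, C}, {C, E}. Prime attributes: {A, B, C, D, E}.
Every FD has a superkey on the left, so the relation is in BCNF.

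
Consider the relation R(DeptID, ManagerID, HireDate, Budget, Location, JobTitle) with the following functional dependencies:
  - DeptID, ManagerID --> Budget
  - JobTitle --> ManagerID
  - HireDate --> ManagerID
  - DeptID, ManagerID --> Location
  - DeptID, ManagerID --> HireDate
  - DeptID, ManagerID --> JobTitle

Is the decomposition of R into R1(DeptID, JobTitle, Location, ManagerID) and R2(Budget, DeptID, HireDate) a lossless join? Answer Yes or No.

Common attributes: {DeptID}; their closure is {DeptID}.
Neither R1 nor R2 is contained in that closure, so the decomposition is lossy.

No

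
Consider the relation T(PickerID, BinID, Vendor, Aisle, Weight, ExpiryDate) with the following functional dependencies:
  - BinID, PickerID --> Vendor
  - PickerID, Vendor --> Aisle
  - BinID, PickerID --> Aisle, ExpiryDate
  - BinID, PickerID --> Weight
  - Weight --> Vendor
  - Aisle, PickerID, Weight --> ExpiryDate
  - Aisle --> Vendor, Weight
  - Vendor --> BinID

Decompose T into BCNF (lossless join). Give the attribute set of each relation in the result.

{Aisle, ExpiryDate, PickerID}; {Aisle, Weight}; {BinID, Vendor}; {Vendor, Weight}

Candidate keys of the original relation: {Aisle, PickerID}, {BinID, PickerID}, {PickerID, Vendor}, {PickerID, Weight}.
Within {Aisle, BinID, ExpiryDate, PickerID, Vendor, Weight}: {Weight}⁺ ∩ {Aisle, BinID, ExpiryDate, PickerID, Vendor, Weight} = {BinID, Vendor, Weight}, not the whole set, so Weight --> BinID, Vendor violates BCNF; decompose into {BinID, Vendor, Weight} and {Aisle, ExpiryDate, PickerID, Weight}.
Within {BinID, Vendor, Weight}: {Vendor}⁺ ∩ {BinID, Vendor, Weight} = {BinID, Vendor}, not the whole set, so Vendor --> BinID violates BCNF; decompose into {BinID, Vendor} and {Vendor, Weight}.
{BinID, Vendor} is in BCNF.
{Vendor, Weight} is in BCNF.
Within {Aisle, ExpiryDate, PickerID, Weight}: {Aisle}⁺ ∩ {Aisle, ExpiryDate, PickerID, Weight} = {Aisle, Weight}, not the whole set, so Aisle --> Weight violates BCNF; decompose into {Aisle, Weight} and {Aisle, ExpiryDate, PickerID}.
{Aisle, Weight} is in BCNF.
{Aisle, ExpiryDate, PickerID} is in BCNF.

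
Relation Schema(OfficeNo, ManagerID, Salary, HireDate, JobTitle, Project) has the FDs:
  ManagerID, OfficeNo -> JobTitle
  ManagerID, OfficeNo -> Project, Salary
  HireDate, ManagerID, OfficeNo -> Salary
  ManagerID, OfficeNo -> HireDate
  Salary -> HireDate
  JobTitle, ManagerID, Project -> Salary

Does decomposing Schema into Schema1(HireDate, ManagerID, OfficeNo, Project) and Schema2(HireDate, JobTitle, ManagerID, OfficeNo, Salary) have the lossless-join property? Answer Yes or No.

Yes

Schema1 ∩ Schema2 = {HireDate, ManagerID, OfficeNo}; its closure under F is {HireDate, JobTitle, ManagerID, OfficeNo, Project, Salary}.
Schema1 is contained in that closure, so Schema1 ∩ Schema2 -> Schema1 holds and the join is lossless.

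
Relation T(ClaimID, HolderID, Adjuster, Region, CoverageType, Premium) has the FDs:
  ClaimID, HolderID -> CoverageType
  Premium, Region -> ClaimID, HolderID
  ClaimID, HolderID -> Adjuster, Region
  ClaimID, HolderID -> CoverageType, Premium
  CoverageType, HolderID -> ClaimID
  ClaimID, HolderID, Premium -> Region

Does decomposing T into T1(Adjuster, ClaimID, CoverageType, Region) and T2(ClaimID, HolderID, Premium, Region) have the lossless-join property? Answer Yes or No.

No

The shared attributes are {ClaimID, Region} and {ClaimID, Region}⁺ = {ClaimID, Region}.
Neither T1 nor T2 is contained in that closure, so the decomposition is lossy.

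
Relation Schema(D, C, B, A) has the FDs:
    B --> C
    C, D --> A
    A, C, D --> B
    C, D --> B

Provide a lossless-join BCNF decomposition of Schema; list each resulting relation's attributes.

Candidate keys of the original relation: {B, D}, {C, D}.
{A, B, C, D}: {B} determines {B, C} here but is not a superkey — split on B --> C, giving {B, C} and {A, B, D}.
{B, C} is in BCNF.
{A, B, D} is in BCNF.

{A, B, D}; {B, C}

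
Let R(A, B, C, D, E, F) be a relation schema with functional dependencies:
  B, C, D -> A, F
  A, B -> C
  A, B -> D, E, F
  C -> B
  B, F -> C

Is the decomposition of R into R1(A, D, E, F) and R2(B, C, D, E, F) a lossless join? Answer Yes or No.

The shared attributes are {D, E, F} and {D, E, F}⁺ = {D, E, F}.
The closure covers neither R1 nor R2 entirely; the join is not lossless.

No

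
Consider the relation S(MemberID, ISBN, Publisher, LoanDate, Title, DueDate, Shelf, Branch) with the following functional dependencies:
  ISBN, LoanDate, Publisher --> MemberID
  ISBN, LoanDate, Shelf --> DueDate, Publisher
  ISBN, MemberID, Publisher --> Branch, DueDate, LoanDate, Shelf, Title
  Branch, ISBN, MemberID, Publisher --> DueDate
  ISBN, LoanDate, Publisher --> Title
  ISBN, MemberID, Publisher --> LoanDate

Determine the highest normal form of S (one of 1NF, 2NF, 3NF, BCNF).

Candidate keys: {ISBN, LoanDate, Publisher}, {ISBN, LoanDate, Shelf}, {ISBN, MemberID, Publisher}. Prime attributes: {ISBN, LoanDate, MemberID, Publisher, Shelf}.
The left-hand side of every FD is a superkey, so BCNF is satisfied.

BCNF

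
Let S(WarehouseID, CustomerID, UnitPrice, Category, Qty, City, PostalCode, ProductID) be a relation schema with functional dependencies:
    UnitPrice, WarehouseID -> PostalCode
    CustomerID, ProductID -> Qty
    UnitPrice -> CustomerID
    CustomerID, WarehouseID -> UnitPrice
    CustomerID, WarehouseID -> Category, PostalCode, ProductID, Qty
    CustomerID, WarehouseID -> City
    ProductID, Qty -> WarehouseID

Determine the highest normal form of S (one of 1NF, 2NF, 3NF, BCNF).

Candidate keys: {CustomerID, ProductID}, {CustomerID, WarehouseID}, {ProductID, UnitPrice}, {UnitPrice, WarehouseID}. Prime attributes: {CustomerID, ProductID, UnitPrice, WarehouseID}.
UnitPrice -> CustomerID: {UnitPrice}⁺ = {CustomerID, UnitPrice}, which is not all of the attributes, so the left side is not a superkey — BCNF is violated.
Since {CustomerID} ⊆ prime attributes and every other non-superkey FD also has a prime right side, the schema is in 3NF.

3NF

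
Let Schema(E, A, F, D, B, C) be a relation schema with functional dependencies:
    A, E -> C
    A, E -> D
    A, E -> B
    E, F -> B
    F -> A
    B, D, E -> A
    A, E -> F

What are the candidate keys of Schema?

Attributes never on any right-hand side: {E} — every candidate key must contain it.
{A, E}⁺ = {A, B, C, D, E, F} — all of the relation — so {A, E} is a candidate key.
{E, F}⁺ = {A, B, C, D, E, F} — all of the relation — so {E, F} is a candidate key.
{B, D, E}⁺ = {A, B, C, D, E, F} — all of the relation — so {B, D, E} is a candidate key.
No proper subset of any of these is a key, and no other minimal superkey exists.

{A, E}, {B, D, E}, {E, F}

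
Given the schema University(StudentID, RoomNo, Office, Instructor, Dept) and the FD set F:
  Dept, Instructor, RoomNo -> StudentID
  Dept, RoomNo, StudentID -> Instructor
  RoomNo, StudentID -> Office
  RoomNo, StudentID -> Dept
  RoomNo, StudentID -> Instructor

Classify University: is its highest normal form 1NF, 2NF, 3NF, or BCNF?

Candidate keys: {Dept, Instructor, RoomNo}, {RoomNo, StudentID}. Prime attributes: {Dept, Instructor, RoomNo, StudentID}.
Every FD has a superkey on the left, so the relation is in BCNF.

BCNF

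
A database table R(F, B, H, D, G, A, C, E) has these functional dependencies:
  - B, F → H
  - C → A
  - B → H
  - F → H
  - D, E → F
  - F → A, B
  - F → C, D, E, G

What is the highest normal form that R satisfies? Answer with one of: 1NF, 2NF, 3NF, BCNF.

Candidate keys: {D, E}, {F}. Prime attributes: {D, E, F}.
C → A: {C}⁺ = {A, C}, which is not all of the attributes, so the left side is not a superkey — BCNF is violated.
Because {A} is non-prime and the left side of C → A is not a superkey, the relation is not in 3NF.
Checking every proper subset of each key, none determines a non-prime attribute — 2NF is satisfied.

2NF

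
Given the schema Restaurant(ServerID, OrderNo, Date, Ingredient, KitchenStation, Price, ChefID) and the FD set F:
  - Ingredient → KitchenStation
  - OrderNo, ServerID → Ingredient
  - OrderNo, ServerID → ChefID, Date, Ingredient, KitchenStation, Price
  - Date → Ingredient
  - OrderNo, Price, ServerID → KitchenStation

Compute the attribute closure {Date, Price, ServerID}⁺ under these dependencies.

{Date, Ingredient, KitchenStation, Price, ServerID}

Start with {Date, Price, ServerID}.
Date → Ingredient applies; add {Ingredient} → now {Date, Ingredient, Price, ServerID}.
Ingredient → KitchenStation applies; add {KitchenStation} → now {Date, Ingredient, KitchenStation, Price, ServerID}.
No further FD applies.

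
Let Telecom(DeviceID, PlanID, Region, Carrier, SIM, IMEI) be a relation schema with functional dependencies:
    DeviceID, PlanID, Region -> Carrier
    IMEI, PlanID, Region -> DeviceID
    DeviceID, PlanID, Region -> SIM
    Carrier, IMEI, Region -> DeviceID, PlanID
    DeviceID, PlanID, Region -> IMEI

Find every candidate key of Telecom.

{Carrier, IMEI, Region}, {DeviceID, PlanID, Region}, {IMEI, PlanID, Region}

Attributes never on any right-hand side: {Region} — every candidate key must contain it.
{Carrier, IMEI, Region}⁺ = {Carrier, DeviceID, IMEI, PlanID, Region, SIM} — all of the relation — so {Carrier, IMEI, Region} is a candidate key.
{DeviceID, PlanID, Region}⁺ = {Carrier, DeviceID, IMEI, PlanID, Region, SIM} — all of the relation — so {DeviceID, PlanID, Region} is a candidate key.
{IMEI, PlanID, Region}⁺ = {Carrier, DeviceID, IMEI, PlanID, Region, SIM} — all of the relation — so {IMEI, PlanID, Region} is a candidate key.
No proper subset of any of these is a key, and no other minimal superkey exists.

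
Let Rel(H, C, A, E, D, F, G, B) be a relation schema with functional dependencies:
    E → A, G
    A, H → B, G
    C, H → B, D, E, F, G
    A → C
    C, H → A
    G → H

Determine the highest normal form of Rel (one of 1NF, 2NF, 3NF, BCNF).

3NF

Candidate keys: {A, G}, {A, H}, {C, G}, {C, H}, {E}. Prime attributes: {A, C, E, G, H}.
For A → C we have {A}⁺ = {A, C}; {A} is not a superkey, so BCNF fails.
But every attribute on its right side ({C}) is prime, and the same holds for every other non-superkey FD, so 3NF still holds.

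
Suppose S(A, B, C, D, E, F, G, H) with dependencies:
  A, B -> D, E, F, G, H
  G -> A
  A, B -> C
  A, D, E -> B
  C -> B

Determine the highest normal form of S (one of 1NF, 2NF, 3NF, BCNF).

3NF

Candidate keys: {A, B}, {A, C}, {A, D, E}, {B, G}, {C, G}, {D, E, G}. Prime attributes: {A, B, C, D, E, G}.
For G -> A we have {G}⁺ = {A, G}; {G} is not a superkey, so BCNF fails.
Since {A} ⊆ prime attributes and every other non-superkey FD also has a prime right side, the schema is in 3NF.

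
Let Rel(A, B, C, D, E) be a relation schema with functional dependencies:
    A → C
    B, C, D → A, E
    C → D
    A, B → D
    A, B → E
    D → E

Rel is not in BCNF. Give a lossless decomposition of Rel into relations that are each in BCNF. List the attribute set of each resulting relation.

{A, B}; {A, C}; {C, D}; {D, E}

Candidate keys of the original relation: {A, B}, {B, C}.
Within {A, B, C, D, E}: {A}⁺ ∩ {A, B, C, D, E} = {A, C, D, E}, not the whole set, so A → C, D, E violates BCNF; decompose into {A, C, D, E} and {A, B}.
Within {A, C, D, E}: {C}⁺ ∩ {A, C, D, E} = {C, D, E}, not the whole set, so C → D, E violates BCNF; decompose into {C, D, E} and {A, C}.
Within {C, D, E}: {D}⁺ ∩ {C, D, E} = {D, E}, not the whole set, so D → E violates BCNF; decompose into {D, E} and {C, D}.
{D, E} has no BCNF violation.
{C, D} has no BCNF violation.
{A, C} has no BCNF violation.
{A, B} has no BCNF violation.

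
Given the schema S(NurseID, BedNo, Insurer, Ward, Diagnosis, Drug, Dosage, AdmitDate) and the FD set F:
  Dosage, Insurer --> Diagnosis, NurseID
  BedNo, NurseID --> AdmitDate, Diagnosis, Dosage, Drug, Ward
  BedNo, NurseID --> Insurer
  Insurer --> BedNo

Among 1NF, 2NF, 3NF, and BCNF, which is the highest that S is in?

3NF

Candidate keys: {BedNo, NurseID}, {Dosage, Insurer}, {Insurer, NurseID}. Prime attributes: {BedNo, Dosage, Insurer, NurseID}.
Insurer --> BedNo: {Insurer}⁺ = {BedNo, Insurer}, which is not all of the attributes, so the left side is not a superkey — BCNF is violated.
Its right-hand attributes {BedNo} are all prime, as are those of every other non-superkey FD — the relation is in 3NF.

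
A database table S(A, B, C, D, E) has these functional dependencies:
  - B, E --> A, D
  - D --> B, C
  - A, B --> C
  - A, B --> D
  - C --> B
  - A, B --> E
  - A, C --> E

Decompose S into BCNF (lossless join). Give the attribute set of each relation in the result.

{A, D, E}; {B, C}; {C, D}

Candidate keys of the original relation: {A, B}, {A, C}, {A, D}, {B, E}, {C, E}, {D, E}.
In {A, B, C, D, E}, {D} is not a superkey ({D}⁺ restricted to this set is {B, C, D}), so split on D --> B, C into {B, C, D} and {A, D, E}.
In {B, C, D}, {C} is not a superkey ({C}⁺ restricted to this set is {B, C}), so split on C --> B into {B, C} and {C, D}.
{B, C}: every determinant is a superkey — BCNF.
{C, D}: every determinant is a superkey — BCNF.
{A, D, E}: every determinant is a superkey — BCNF.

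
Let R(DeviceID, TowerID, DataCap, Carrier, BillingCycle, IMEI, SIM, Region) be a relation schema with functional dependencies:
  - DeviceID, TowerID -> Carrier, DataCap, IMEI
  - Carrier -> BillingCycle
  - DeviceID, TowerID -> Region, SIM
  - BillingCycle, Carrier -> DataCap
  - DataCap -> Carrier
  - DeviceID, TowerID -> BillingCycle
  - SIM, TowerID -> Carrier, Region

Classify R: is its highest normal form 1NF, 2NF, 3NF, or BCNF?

Candidate key: {DeviceID, TowerID}. Prime attributes: {DeviceID, TowerID}.
Carrier -> BillingCycle: {Carrier}⁺ = {BillingCycle, Carrier, DataCap}, which is not all of the attributes, so the left side is not a superkey — BCNF is violated.
Carrier -> BillingCycle has non-prime {BillingCycle} on the right and a non-superkey on the left, so 3NF fails.
Checking every proper subset of each key, none determines a non-prime attribute — 2NF is satisfied.

2NF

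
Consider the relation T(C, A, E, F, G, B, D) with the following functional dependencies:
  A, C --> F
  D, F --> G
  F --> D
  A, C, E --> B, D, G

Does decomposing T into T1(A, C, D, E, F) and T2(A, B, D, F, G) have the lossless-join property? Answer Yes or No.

The shared attributes are {A, D, F} and {A, D, F}⁺ = {A, D, F, G}.
The closure covers neither T1 nor T2 entirely; the join is not lossless.

No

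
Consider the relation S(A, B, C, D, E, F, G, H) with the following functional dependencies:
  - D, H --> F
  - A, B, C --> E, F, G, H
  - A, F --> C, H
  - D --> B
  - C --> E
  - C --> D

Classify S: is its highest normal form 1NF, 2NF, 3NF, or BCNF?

Candidate keys: {A, C}, {A, D, H}, {A, F}. Prime attributes: {A, C, D, F, H}.
D, H --> F: {D, H}⁺ = {B, D, F, H}, which is not all of the attributes, so the left side is not a superkey — BCNF is violated.
D --> B determines the non-prime attribute {B} from a non-superkey — 3NF is violated.
The proper key subset {C} of {A, C} determines non-prime {B, E}, so the relation is not even in 2NF.

1NF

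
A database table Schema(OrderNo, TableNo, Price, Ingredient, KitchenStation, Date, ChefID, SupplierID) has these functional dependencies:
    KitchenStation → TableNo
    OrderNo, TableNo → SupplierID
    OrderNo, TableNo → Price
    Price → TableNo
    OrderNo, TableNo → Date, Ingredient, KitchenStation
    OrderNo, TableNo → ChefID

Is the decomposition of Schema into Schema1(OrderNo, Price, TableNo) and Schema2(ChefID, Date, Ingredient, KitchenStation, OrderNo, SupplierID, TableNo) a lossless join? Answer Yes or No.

Schema1 ∩ Schema2 = {OrderNo, TableNo}; its closure under F is {ChefID, Date, Ingredient, KitchenStation, OrderNo, Price, SupplierID, TableNo}.
This includes all of Schema1, so the common attributes are a superkey of Schema1 — the join is lossless.

Yes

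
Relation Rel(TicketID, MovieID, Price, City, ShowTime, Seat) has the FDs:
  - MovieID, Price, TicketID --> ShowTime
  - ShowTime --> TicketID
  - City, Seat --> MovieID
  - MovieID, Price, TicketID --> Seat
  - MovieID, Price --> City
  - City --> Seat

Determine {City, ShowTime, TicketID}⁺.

{City, MovieID, Seat, ShowTime, TicketID}

Start with {City, ShowTime, TicketID}.
City --> Seat applies; add {Seat} → now {City, Seat, ShowTime, TicketID}.
City, Seat --> MovieID applies; add {MovieID} → now {City, MovieID, Seat, ShowTime, TicketID}.
No further FD applies.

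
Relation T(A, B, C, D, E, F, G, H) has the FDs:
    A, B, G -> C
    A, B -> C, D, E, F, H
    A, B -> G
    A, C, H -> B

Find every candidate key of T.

Attributes never on any right-hand side: {A} — every candidate key must contain it.
Closure of {A, B} is {A, B, C, D, E, F, G, H}, the whole schema; {A, B} is a candidate key.
Closure of {A, C, H} is {A, B, C, D, E, F, G, H}, the whole schema; {A, C, H} is a candidate key.
Any other superkey properly contains one of these, so there are no further candidate keys.

{A, B}, {A, C, H}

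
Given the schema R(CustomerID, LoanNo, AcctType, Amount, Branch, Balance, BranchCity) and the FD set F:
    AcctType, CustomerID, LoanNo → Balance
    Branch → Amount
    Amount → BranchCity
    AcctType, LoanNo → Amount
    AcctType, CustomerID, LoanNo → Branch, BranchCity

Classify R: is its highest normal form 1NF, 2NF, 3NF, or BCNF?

Candidate key: {AcctType, CustomerID, LoanNo}. Prime attributes: {AcctType, CustomerID, LoanNo}.
Branch → Amount breaks BCNF: {Branch}⁺ = {Amount, Branch, BranchCity}, so {Branch} is not a superkey.
Branch → Amount determines the non-prime attribute {Amount} from a non-superkey — 3NF is violated.
{AcctType, LoanNo} is a proper subset of the key {AcctType, CustomerID, LoanNo}, and {AcctType, LoanNo}⁺ contains the non-prime attributes {Amount, BranchCity} — a partial dependency, so 2NF is violated.

1NF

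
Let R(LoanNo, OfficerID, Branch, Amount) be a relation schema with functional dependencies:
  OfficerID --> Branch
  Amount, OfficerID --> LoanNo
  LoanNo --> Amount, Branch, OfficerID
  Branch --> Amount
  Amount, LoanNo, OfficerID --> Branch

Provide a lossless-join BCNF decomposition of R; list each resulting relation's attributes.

{Amount, Branch}; {Branch, LoanNo, OfficerID}

Candidate keys of the original relation: {LoanNo}, {OfficerID}.
{Amount, Branch, LoanNo, OfficerID}: {Branch} determines {Amount, Branch} here but is not a superkey — split on Branch --> Amount, giving {Amount, Branch} and {Branch, LoanNo, OfficerID}.
{Amount, Branch} is in BCNF.
{Branch, LoanNo, OfficerID} is in BCNF.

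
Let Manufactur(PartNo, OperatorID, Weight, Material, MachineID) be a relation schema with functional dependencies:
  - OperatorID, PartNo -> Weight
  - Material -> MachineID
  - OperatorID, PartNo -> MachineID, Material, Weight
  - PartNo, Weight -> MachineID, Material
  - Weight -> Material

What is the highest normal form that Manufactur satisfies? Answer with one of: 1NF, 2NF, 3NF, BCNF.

2NF

Candidate key: {OperatorID, PartNo}. Prime attributes: {OperatorID, PartNo}.
Material -> MachineID breaks BCNF: {Material}⁺ = {MachineID, Material}, so {Material} is not a superkey.
Material -> MachineID determines the non-prime attribute {MachineID} from a non-superkey — 3NF is violated.
No proper subset of a key has a non-prime attribute in its closure, so there is no partial dependency; 2NF holds.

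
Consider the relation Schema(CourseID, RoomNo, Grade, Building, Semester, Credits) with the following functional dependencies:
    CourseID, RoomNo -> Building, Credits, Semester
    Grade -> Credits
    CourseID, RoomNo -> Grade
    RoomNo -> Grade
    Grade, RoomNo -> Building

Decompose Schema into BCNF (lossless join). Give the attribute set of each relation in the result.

{Building, Grade, RoomNo}; {CourseID, RoomNo, Semester}; {Credits, Grade}

Candidate key of the original relation: {CourseID, RoomNo}.
Within {Building, CourseID, Credits, Grade, RoomNo, Semester}: {Grade}⁺ ∩ {Building, CourseID, Credits, Grade, RoomNo, Semester} = {Credits, Grade}, not the whole set, so Grade -> Credits violates BCNF; decompose into {Credits, Grade} and {Building, CourseID, Grade, RoomNo, Semester}.
{Credits, Grade} is in BCNF.
Within {Building, CourseID, Grade, RoomNo, Semester}: {RoomNo}⁺ ∩ {Building, CourseID, Grade, RoomNo, Semester} = {Building, Grade, RoomNo}, not the whole set, so RoomNo -> Building, Grade violates BCNF; decompose into {Building, Grade, RoomNo} and {CourseID, RoomNo, Semester}.
{Building, Grade, RoomNo} is in BCNF.
{CourseID, RoomNo, Semester} is in BCNF.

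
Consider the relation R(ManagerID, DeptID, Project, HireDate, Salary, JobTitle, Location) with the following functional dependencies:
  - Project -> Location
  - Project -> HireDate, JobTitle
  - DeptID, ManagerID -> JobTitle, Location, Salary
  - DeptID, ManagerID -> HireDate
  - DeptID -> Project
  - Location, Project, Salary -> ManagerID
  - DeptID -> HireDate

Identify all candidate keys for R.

{DeptID, ManagerID}, {DeptID, Salary}

Attributes never on any right-hand side: {DeptID} — every candidate key must contain it.
{DeptID, ManagerID} is a candidate key since {DeptID, ManagerID}⁺ = {DeptID, HireDate, JobTitle, Location, ManagerID, Project, Salary} covers every attribute.
{DeptID, Salary} is a candidate key since {DeptID, Salary}⁺ = {DeptID, HireDate, JobTitle, Location, ManagerID, Project, Salary} covers every attribute.
Any other superkey properly contains one of these, so there are no further candidate keys.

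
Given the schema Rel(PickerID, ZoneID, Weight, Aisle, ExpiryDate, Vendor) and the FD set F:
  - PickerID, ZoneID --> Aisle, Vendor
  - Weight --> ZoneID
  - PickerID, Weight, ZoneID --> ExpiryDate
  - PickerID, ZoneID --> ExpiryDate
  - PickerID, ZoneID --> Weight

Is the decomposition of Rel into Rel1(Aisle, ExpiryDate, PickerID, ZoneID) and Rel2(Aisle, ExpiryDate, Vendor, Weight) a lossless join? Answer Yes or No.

Common attributes: {Aisle, ExpiryDate}; their closure is {Aisle, ExpiryDate}.
The closure covers neither Rel1 nor Rel2 entirely; the join is not lossless.

No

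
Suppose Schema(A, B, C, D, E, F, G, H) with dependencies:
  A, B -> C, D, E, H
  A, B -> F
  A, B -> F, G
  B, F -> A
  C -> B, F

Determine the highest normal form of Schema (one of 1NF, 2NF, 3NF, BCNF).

Candidate keys: {A, B}, {B, F}, {C}. Prime attributes: {A, B, C, F}.
Each dependency's left side is a superkey — BCNF holds.

BCNF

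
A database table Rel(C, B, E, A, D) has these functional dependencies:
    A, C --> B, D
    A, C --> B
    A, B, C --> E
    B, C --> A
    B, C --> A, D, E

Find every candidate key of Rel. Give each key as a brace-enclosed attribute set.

{A, C}, {B, C}

{C} never appears on the right of any FD, so every key must include it.
{A, C}⁺ = {A, B, C, D, E} — all of the relation — so {A, C} is a candidate key.
{B, C}⁺ = {A, B, C, D, E} — all of the relation — so {B, C} is a candidate key.
No proper subset of any of these is a key, and no other minimal superkey exists.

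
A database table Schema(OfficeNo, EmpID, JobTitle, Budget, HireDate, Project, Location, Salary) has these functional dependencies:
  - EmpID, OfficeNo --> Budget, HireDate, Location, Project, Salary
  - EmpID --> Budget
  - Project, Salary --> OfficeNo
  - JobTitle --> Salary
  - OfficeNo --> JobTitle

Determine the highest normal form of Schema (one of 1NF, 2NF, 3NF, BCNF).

Candidate keys: {EmpID, JobTitle, Project}, {EmpID, OfficeNo}, {EmpID, Project, Salary}. Prime attributes: {EmpID, JobTitle, OfficeNo, Project, Salary}.
EmpID --> Budget: {EmpID}⁺ = {Budget, EmpID}, which is not all of the attributes, so the left side is not a superkey — BCNF is violated.
EmpID --> Budget determines the non-prime attribute {Budget} from a non-superkey — 3NF is violated.
The proper key subset {EmpID} of {EmpID, OfficeNo} determines non-prime {Budget}, so the relation is not even in 2NF.

1NF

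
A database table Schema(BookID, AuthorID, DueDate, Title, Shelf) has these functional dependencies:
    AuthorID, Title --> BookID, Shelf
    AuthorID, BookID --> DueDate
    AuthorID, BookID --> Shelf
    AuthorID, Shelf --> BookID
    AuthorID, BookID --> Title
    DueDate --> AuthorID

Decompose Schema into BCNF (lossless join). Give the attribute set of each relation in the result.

Candidate keys of the original relation: {AuthorID, BookID}, {AuthorID, Shelf}, {AuthorID, Title}, {BookID, DueDate}, {DueDate, Shelf}, {DueDate, Title}.
{AuthorID, BookID, DueDate, Shelf, Title}: {DueDate} determines {AuthorID, DueDate} here but is not a superkey — split on DueDate --> AuthorID, giving {AuthorID, DueDate} and {BookID, DueDate, Shelf, Title}.
{AuthorID, DueDate}: every determinant is a superkey — BCNF.
{BookID, DueDate, Shelf, Title}: every determinant is a superkey — BCNF.

{AuthorID, DueDate}; {BookID, DueDate, Shelf, Title}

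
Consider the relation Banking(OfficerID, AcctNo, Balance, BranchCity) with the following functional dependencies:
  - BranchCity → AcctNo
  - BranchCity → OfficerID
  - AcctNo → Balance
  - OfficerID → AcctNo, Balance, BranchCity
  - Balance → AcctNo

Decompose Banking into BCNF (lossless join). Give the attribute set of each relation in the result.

Candidate keys of the original relation: {BranchCity}, {OfficerID}.
In {AcctNo, Balance, BranchCity, OfficerID}, {AcctNo} is not a superkey ({AcctNo}⁺ restricted to this set is {AcctNo, Balance}), so split on AcctNo → Balance into {AcctNo, Balance} and {AcctNo, BranchCity, OfficerID}.
{AcctNo, Balance}: every determinant is a superkey — BCNF.
{AcctNo, BranchCity, OfficerID}: every determinant is a superkey — BCNF.

{AcctNo, Balance}; {AcctNo, BranchCity, OfficerID}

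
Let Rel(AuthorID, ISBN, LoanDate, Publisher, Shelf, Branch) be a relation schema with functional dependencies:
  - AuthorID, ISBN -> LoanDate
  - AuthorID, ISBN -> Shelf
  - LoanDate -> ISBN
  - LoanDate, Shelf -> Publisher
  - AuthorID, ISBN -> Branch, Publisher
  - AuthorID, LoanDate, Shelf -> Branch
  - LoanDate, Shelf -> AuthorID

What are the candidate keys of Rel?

{AuthorID, ISBN}, {AuthorID, LoanDate}, {LoanDate, Shelf}

{AuthorID, ISBN}⁺ = {AuthorID, Branch, ISBN, LoanDate, Publisher, Shelf}, which is every attribute, so {AuthorID, ISBN} is a candidate key.
{AuthorID, LoanDate}⁺ = {AuthorID, Branch, ISBN, LoanDate, Publisher, Shelf}, which is every attribute, so {AuthorID, LoanDate} is a candidate key.
{LoanDate, Shelf}⁺ = {AuthorID, Branch, ISBN, LoanDate, Publisher, Shelf}, which is every attribute, so {LoanDate, Shelf} is a candidate key.
No proper subset of any of these is a key, and no other minimal superkey exists.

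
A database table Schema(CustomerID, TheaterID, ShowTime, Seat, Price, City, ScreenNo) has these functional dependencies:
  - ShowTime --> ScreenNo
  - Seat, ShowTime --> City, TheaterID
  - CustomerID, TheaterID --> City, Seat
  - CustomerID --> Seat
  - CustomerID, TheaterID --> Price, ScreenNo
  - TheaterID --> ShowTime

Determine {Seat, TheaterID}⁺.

{City, ScreenNo, Seat, ShowTime, TheaterID}

Start with {Seat, TheaterID}.
TheaterID --> ShowTime applies; add {ShowTime} → now {Seat, ShowTime, TheaterID}.
ShowTime --> ScreenNo applies; add {ScreenNo} → now {ScreenNo, Seat, ShowTime, TheaterID}.
Seat, ShowTime --> City, TheaterID applies; add {City} → now {City, ScreenNo, Seat, ShowTime, TheaterID}.
No further FD applies.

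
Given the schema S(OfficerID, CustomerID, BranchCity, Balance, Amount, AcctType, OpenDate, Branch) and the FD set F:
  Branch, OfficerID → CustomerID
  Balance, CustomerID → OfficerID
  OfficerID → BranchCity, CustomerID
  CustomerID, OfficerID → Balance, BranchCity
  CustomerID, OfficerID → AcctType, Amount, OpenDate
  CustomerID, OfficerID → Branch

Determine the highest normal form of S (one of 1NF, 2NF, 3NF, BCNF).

BCNF

Candidate keys: {Balance, CustomerID}, {OfficerID}. Prime attributes: {Balance, CustomerID, OfficerID}.
Each dependency's left side is a superkey — BCNF holds.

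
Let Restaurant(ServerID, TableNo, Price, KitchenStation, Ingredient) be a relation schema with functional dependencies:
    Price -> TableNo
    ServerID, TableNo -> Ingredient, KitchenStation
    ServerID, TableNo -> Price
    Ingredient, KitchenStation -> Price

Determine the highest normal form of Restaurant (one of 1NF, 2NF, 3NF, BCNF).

Candidate keys: {Ingredient, KitchenStation, ServerID}, {Price, ServerID}, {ServerID, TableNo}. Prime attributes: {Ingredient, KitchenStation, Price, ServerID, TableNo}.
Price -> TableNo breaks BCNF: {Price}⁺ = {Price, TableNo}, so {Price} is not a superkey.
Its right-hand attributes {TableNo} are all prime, as are those of every other non-superkey FD — the relation is in 3NF.

3NF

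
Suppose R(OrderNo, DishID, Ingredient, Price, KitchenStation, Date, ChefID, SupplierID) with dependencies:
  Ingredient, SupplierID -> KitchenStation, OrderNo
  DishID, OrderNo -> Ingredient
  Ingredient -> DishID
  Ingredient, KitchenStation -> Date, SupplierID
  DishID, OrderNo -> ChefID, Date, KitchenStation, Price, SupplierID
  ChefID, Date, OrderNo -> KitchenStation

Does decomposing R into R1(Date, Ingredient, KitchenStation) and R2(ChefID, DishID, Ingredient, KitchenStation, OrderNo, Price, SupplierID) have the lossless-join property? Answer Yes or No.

The shared attributes are {Ingredient, KitchenStation} and {Ingredient, KitchenStation}⁺ = {ChefID, Date, DishID, Ingredient, KitchenStation, OrderNo, Price, SupplierID}.
Since R1 ⊆ {ChefID, Date, DishID, Ingredient, KitchenStation, OrderNo, Price, SupplierID}, the intersection is a superkey of R1; the decomposition is lossless.

Yes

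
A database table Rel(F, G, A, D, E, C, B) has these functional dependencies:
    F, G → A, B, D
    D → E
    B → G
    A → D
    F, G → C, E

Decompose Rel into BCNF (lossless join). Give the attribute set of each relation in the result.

{A, B, C, F}; {A, D}; {B, G}; {D, E}

Candidate keys of the original relation: {B, F}, {F, G}.
Within {A, B, C, D, E, F, G}: {D}⁺ ∩ {A, B, C, D, E, F, G} = {D, E}, not the whole set, so D → E violates BCNF; decompose into {D, E} and {A, B, C, D, F, G}.
{D, E}: every determinant is a superkey — BCNF.
Within {A, B, C, D, F, G}: {B}⁺ ∩ {A, B, C, D, F, G} = {B, G}, not the whole set, so B → G violates BCNF; decompose into {B, G} and {A, B, C, D, F}.
{B, G}: every determinant is a superkey — BCNF.
Within {A, B, C, D, F}: {A}⁺ ∩ {A, B, C, D, F} = {A, D}, not the whole set, so A → D violates BCNF; decompose into {A, D} and {A, B, C, F}.
{A, D}: every determinant is a superkey — BCNF.
{A, B, C, F}: every determinant is a superkey — BCNF.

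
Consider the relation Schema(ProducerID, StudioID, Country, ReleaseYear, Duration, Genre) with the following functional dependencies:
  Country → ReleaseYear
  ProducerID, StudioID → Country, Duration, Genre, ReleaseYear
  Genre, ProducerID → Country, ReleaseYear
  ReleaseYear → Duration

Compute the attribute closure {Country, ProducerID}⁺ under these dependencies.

{Country, Duration, ProducerID, ReleaseYear}

Start with {Country, ProducerID}.
Country → ReleaseYear applies; add {ReleaseYear} → now {Country, ProducerID, ReleaseYear}.
ReleaseYear → Duration applies; add {Duration} → now {Country, Duration, ProducerID, ReleaseYear}.
No further FD applies.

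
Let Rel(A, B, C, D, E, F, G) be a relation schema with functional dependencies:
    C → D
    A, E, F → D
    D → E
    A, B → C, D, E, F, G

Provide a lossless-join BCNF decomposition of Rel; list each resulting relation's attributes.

{A, B, C, F, G}; {C, D}; {D, E}

Candidate key of the original relation: {A, B}.
Within {A, B, C, D, E, F, G}: {C}⁺ ∩ {A, B, C, D, E, F, G} = {C, D, E}, not the whole set, so C → D, E violates BCNF; decompose into {C, D, E} and {A, B, C, F, G}.
Within {C, D, E}: {D}⁺ ∩ {C, D, E} = {D, E}, not the whole set, so D → E violates BCNF; decompose into {D, E} and {C, D}.
{D, E}: every determinant is a superkey — BCNF.
{C, D}: every determinant is a superkey — BCNF.
{A, B, C, F, G}: every determinant is a superkey — BCNF.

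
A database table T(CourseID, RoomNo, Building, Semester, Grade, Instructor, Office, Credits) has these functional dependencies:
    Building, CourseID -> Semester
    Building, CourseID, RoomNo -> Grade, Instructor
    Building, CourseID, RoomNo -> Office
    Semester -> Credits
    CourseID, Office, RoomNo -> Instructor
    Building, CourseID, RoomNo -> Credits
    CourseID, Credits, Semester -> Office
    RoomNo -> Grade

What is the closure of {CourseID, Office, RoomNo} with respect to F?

Start with {CourseID, Office, RoomNo}.
CourseID, Office, RoomNo -> Instructor applies; add {Instructor} → now {CourseID, Instructor, Office, RoomNo}.
RoomNo -> Grade applies; add {Grade} → now {CourseID, Grade, Instructor, Office, RoomNo}.
No further FD applies.

{CourseID, Grade, Instructor, Office, RoomNo}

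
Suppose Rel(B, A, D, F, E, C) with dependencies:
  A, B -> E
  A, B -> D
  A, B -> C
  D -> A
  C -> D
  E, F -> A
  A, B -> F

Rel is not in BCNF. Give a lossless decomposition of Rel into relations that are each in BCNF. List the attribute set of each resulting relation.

Candidate keys of the original relation: {A, B}, {B, C}, {B, D}, {B, E, F}.
{A, B, C, D, E, F}: {D} determines {A, D} here but is not a superkey — split on D -> A, giving {A, D} and {B, C, D, E, F}.
{A, D}: every determinant is a superkey — BCNF.
{B, C, D, E, F}: {C} determines {C, D} here but is not a superkey — split on C -> D, giving {C, D} and {B, C, E, F}.
{C, D}: every determinant is a superkey — BCNF.
{B, C, E, F}: every determinant is a superkey — BCNF.

{A, D}; {B, C, E, F}; {C, D}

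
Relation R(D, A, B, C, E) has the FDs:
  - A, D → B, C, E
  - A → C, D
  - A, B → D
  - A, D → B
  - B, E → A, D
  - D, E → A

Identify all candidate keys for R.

{A}⁺ = {A, B, C, D, E}, which is every attribute, so {A} is a candidate key.
{B, E}⁺ = {A, B, C, D, E}, which is every attribute, so {B, E} is a candidate key.
{D, E}⁺ = {A, B, C, D, E}, which is every attribute, so {D, E} is a candidate key.
Any other superkey properly contains one of these, so there are no further candidate keys.

{A}, {B, E}, {D, E}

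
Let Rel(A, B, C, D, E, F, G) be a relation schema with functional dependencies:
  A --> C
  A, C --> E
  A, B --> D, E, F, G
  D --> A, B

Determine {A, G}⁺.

Start with {A, G}.
A --> C applies; add {C} → now {A, C, G}.
A, C --> E applies; add {E} → now {A, C, E, G}.
No further FD applies.

{A, C, E, G}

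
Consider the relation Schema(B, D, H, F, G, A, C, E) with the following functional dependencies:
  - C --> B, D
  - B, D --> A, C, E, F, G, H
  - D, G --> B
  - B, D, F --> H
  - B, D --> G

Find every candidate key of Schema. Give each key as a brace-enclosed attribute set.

{C}⁺ = {A, B, C, D, E, F, G, H}, which is every attribute, so {C} is a candidate key.
{B, D}⁺ = {A, B, C, D, E, F, G, H}, which is every attribute, so {B, D} is a candidate key.
{D, G}⁺ = {A, B, C, D, E, F, G, H}, which is every attribute, so {D, G} is a candidate key.
Any other superkey properly contains one of these, so there are no further candidate keys.

{B, D}, {C}, {D, G}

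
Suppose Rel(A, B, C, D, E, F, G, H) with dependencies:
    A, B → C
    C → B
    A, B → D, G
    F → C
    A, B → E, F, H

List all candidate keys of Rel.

{A, B}, {A, C}, {A, F}

{A} never appears on the right of any FD, so every key must include it.
{A, B}⁺ = {A, B, C, D, E, F, G, H}, which is every attribute, so {A, B} is a candidate key.
{A, C}⁺ = {A, B, C, D, E, F, G, H}, which is every attribute, so {A, C} is a candidate key.
{A, F}⁺ = {A, B, C, D, E, F, G, H}, which is every attribute, so {A, F} is a candidate key.
These are minimal and exhaustive — every other superkey contains one of them.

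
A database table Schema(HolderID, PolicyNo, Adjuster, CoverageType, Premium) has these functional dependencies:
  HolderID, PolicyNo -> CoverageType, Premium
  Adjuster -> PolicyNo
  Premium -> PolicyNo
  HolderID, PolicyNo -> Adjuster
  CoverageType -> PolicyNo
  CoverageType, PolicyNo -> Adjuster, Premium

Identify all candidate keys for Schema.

{HolderID} never appears on the right of any FD, so every key must include it.
{Adjuster, HolderID} is a candidate key since {Adjuster, HolderID}⁺ = {Adjuster, CoverageType, HolderID, PolicyNo, Premium} covers every attribute.
{CoverageType, HolderID} is a candidate key since {CoverageType, HolderID}⁺ = {Adjuster, CoverageType, HolderID, PolicyNo, Premium} covers every attribute.
{HolderID, PolicyNo} is a candidate key since {HolderID, PolicyNo}⁺ = {Adjuster, CoverageType, HolderID, PolicyNo, Premium} covers every attribute.
{HolderID, Premium} is a candidate key since {HolderID, Premium}⁺ = {Adjuster, CoverageType, HolderID, PolicyNo, Premium} covers every attribute.
Any other superkey properly contains one of these, so there are no further candidate keys.

{Adjuster, HolderID}, {CoverageType, HolderID}, {HolderID, PolicyNo}, {HolderID, Premium}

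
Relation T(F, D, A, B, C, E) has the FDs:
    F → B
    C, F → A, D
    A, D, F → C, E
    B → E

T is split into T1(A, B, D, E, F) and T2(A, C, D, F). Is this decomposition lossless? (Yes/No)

Yes

T1 ∩ T2 = {A, D, F}; its closure under F is {A, B, C, D, E, F}.
Since T1 ⊆ {A, B, C, D, E, F}, the intersection is a superkey of T1; the decomposition is lossless.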